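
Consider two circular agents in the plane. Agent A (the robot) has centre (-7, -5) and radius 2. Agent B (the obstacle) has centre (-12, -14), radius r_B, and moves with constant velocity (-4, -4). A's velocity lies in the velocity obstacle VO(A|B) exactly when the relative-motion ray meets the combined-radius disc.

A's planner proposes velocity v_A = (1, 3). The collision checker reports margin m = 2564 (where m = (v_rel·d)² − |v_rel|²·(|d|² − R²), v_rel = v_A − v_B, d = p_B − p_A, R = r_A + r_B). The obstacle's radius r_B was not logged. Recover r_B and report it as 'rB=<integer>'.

m = 2564
d = (-5, -9);  v_rel = (5, 7),  |v_rel|² = 74
v_rel×d = (5)·(-9) − (7)·(-5) = -10
since m = R²·74 − (-10)²:  R² = (100 + 2564) / 74 = 36
R = √36 = 6  ⇒  r_B = 6 − 2 = 4

rB=4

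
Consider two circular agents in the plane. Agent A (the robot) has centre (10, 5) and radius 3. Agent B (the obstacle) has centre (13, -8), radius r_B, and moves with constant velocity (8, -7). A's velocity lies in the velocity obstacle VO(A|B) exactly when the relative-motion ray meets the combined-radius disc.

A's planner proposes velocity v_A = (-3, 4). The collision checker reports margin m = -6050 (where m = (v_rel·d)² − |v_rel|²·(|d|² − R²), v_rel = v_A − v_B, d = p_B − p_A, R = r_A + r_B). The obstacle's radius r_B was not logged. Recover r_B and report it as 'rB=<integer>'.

m = -6050
d = (3, -13);  v_rel = (-11, 11),  |v_rel|² = 242
v_rel×d = (-11)·(-13) − (11)·(3) = 110
since m = R²·242 − 110²:  R² = (12100 + -6050) / 242 = 25
R = √25 = 5  ⇒  r_B = 5 − 3 = 2

rB=2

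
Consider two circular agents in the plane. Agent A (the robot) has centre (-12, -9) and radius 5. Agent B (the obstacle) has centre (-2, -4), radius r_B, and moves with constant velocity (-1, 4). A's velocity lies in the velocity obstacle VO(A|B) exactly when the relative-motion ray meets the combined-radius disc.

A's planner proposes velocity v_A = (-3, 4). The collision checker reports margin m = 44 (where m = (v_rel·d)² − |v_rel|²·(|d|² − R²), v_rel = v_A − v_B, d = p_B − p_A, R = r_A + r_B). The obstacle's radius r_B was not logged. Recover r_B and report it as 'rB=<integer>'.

m = 44
d = (10, 5);  v_rel = (-2, 0),  |v_rel|² = 4
v_rel×d = (-2)·(5) − (0)·(10) = -10
since m = R²·4 − (-10)²:  R² = (100 + 44) / 4 = 36
R = √36 = 6  ⇒  r_B = 6 − 5 = 1

rB=1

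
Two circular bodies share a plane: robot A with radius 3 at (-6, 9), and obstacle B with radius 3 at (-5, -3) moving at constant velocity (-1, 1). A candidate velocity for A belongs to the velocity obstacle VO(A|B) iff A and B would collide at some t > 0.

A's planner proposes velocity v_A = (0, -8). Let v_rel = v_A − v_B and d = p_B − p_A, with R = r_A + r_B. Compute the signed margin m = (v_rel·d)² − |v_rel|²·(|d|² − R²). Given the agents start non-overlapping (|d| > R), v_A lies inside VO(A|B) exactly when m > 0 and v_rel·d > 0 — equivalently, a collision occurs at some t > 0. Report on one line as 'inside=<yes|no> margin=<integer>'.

d = (1, -12),  |d|² = 145;  R = 3+3 = 6,  c = 145−6² = 109
v_rel = (1, -9),  |v_rel|² = 82;  v_rel·d = (1)·(1) + (-9)·(-12) = 109
82·t² − 218·t + 109 = 0  ⇒  m = 109² − 82·109 = 2943
m = 2943 > 0,  v_rel·d = 109 > 0  ⇒  inside

inside=yes margin=2943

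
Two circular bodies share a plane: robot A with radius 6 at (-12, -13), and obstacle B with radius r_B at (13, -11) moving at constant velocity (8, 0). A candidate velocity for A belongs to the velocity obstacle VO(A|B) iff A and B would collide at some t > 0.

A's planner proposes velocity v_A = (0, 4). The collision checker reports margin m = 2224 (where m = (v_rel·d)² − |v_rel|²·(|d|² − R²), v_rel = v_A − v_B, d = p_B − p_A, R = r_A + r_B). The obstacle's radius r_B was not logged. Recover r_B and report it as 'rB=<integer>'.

m = 2224
d = (25, 2);  v_rel = (-8, 4),  |v_rel|² = 80
v_rel×d = (-8)·(2) − (4)·(25) = -116
since m = R²·80 − (-116)²:  R² = (13456 + 2224) / 80 = 196
R = √196 = 14  ⇒  r_B = 14 − 6 = 8

rB=8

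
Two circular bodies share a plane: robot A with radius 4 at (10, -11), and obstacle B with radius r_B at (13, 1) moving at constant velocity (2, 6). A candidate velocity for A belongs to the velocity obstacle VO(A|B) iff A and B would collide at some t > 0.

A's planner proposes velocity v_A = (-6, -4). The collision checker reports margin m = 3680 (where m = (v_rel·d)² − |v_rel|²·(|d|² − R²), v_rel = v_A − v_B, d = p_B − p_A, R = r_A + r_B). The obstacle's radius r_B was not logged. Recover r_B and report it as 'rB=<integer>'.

m = 3680
d = (3, 12);  v_rel = (-8, -10),  |v_rel|² = 164
v_rel×d = (-8)·(12) − (-10)·(3) = -66
since m = R²·164 − (-66)²:  R² = (4356 + 3680) / 164 = 49
R = √49 = 7  ⇒  r_B = 7 − 4 = 3

rB=3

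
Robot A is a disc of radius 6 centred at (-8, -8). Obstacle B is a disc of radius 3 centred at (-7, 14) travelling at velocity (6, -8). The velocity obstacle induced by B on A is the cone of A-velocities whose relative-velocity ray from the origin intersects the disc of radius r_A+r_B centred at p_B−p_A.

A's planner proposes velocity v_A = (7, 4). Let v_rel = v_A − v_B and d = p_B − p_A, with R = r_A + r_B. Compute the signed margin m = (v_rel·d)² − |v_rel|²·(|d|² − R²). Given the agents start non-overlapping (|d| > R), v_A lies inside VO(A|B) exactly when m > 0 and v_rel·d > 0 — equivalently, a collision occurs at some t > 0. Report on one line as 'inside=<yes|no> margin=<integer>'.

d = (1, 22),  |d|² = 485;  R = 6+3 = 9,  c = 485−9² = 404
v_rel = (1, 12),  |v_rel|² = 145;  v_rel·d = (1)·(1) + (12)·(22) = 265
145·t² − 530·t + 404 = 0  ⇒  m = 265² − 145·404 = 11645
m = 11645 > 0,  v_rel·d = 265 > 0  ⇒  inside

inside=yes margin=11645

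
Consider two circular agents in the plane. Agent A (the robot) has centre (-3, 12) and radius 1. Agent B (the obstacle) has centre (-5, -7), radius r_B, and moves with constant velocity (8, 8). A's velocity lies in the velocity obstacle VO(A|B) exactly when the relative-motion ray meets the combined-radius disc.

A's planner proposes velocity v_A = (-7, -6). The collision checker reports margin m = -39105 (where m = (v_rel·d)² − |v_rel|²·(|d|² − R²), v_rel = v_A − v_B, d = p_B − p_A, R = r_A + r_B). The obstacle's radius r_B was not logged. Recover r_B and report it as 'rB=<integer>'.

m = -39105
d = (-2, -19);  v_rel = (-15, -14),  |v_rel|² = 421
v_rel×d = (-15)·(-19) − (-14)·(-2) = 257
since m = R²·421 − 257²:  R² = (66049 + -39105) / 421 = 64
R = √64 = 8  ⇒  r_B = 8 − 1 = 7

rB=7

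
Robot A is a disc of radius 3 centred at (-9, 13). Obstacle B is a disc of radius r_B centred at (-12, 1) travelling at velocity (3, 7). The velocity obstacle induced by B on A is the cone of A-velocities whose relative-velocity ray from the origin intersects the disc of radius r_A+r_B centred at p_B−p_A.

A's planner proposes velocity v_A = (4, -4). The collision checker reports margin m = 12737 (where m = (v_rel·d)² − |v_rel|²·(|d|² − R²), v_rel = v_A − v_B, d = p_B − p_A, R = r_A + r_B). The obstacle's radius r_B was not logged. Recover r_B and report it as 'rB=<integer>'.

m = 12737
d = (-3, -12);  v_rel = (1, -11),  |v_rel|² = 122
v_rel×d = (1)·(-12) − (-11)·(-3) = -45
since m = R²·122 − (-45)²:  R² = (2025 + 12737) / 122 = 121
R = √121 = 11  ⇒  r_B = 11 − 3 = 8

rB=8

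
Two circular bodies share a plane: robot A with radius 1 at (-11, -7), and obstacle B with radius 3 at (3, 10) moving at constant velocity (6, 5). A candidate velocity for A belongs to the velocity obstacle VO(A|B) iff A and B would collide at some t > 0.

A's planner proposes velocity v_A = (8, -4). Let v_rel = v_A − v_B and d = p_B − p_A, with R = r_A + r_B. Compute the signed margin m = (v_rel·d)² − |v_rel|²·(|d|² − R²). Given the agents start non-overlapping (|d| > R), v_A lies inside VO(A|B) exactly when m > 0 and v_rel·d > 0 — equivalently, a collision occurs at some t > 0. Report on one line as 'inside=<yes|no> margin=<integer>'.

d = (14, 17),  |d|² = 485;  R = 1+3 = 4,  c = 485−4² = 469
v_rel = (2, -9),  |v_rel|² = 85;  v_rel·d = (2)·(14) + (-9)·(17) = -125
85·t² + 250·t + 469 = 0  ⇒  m = (-125)² − 85·469 = -24240
m = -24240 < 0,  v_rel·d = -125 < 0  ⇒  outside

inside=no margin=-24240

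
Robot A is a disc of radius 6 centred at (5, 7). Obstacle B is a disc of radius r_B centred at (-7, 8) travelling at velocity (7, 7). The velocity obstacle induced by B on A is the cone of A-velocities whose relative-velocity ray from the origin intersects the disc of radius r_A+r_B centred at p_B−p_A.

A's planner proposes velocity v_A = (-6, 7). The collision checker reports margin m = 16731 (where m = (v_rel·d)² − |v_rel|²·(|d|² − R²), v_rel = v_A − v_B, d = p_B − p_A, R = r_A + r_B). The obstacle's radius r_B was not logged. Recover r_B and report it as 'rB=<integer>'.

m = 16731
d = (-12, 1);  v_rel = (-13, 0),  |v_rel|² = 169
v_rel×d = (-13)·(1) − (0)·(-12) = -13
since m = R²·169 − (-13)²:  R² = (169 + 16731) / 169 = 100
R = √100 = 10  ⇒  r_B = 10 − 6 = 4

rB=4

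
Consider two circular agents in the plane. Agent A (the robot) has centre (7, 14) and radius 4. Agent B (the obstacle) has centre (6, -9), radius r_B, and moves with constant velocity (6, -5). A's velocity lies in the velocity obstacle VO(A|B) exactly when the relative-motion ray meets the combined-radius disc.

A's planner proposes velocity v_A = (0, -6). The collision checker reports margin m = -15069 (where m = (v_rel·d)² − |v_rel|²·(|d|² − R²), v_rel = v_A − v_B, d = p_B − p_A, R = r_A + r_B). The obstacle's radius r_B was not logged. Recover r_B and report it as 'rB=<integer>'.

m = -15069
d = (-1, -23);  v_rel = (-6, -1),  |v_rel|² = 37
v_rel×d = (-6)·(-23) − (-1)·(-1) = 137
since m = R²·37 − 137²:  R² = (18769 + -15069) / 37 = 100
R = √100 = 10  ⇒  r_B = 10 − 4 = 6

rB=6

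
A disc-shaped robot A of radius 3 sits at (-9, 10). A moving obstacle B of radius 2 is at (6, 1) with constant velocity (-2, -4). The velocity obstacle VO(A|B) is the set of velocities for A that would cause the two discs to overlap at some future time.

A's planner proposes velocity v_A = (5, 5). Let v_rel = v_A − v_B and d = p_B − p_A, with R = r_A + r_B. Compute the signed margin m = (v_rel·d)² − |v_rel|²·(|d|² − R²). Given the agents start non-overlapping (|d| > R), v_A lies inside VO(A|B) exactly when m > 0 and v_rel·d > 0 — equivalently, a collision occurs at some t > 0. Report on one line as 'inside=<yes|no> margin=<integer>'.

d = (15, -9),  |d|² = 306;  R = 3+2 = 5,  c = 306−5² = 281
v_rel = (7, 9),  |v_rel|² = 130;  v_rel·d = (7)·(15) + (9)·(-9) = 24
130·t² − 48·t + 281 = 0  ⇒  m = 24² − 130·281 = -35954
m = -35954 < 0,  v_rel·d = 24 > 0  ⇒  outside

inside=no margin=-35954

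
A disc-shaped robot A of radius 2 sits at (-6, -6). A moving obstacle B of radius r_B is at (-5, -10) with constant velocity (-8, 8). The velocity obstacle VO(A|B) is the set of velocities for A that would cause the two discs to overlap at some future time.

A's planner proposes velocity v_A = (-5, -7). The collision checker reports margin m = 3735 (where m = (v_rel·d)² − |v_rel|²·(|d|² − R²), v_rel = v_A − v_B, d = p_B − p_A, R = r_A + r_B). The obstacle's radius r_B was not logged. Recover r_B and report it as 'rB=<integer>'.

m = 3735
d = (1, -4);  v_rel = (3, -15),  |v_rel|² = 234
v_rel×d = (3)·(-4) − (-15)·(1) = 3
since m = R²·234 − 3²:  R² = (9 + 3735) / 234 = 16
R = √16 = 4  ⇒  r_B = 4 − 2 = 2

rB=2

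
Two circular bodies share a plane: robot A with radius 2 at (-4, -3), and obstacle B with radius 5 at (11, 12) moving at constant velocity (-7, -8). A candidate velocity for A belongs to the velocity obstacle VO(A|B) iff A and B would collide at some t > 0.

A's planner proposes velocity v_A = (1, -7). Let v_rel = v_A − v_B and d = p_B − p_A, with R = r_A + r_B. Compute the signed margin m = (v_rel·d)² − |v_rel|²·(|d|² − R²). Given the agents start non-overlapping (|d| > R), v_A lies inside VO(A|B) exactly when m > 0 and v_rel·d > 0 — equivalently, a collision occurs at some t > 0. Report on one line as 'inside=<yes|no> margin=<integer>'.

d = (15, 15),  |d|² = 450;  R = 2+5 = 7,  c = 450−7² = 401
v_rel = (8, 1),  |v_rel|² = 65;  v_rel·d = (8)·(15) + (1)·(15) = 135
65·t² − 270·t + 401 = 0  ⇒  m = 135² − 65·401 = -7840
m = -7840 < 0,  v_rel·d = 135 > 0  ⇒  outside

inside=no margin=-7840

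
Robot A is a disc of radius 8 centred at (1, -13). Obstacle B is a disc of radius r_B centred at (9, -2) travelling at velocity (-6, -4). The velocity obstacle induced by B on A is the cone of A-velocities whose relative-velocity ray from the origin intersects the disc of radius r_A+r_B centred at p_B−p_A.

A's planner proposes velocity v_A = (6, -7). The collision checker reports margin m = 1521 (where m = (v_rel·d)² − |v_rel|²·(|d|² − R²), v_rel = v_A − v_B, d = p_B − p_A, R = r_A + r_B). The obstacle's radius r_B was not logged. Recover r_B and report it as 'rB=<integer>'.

m = 1521
d = (8, 11);  v_rel = (12, -3),  |v_rel|² = 153
v_rel×d = (12)·(11) − (-3)·(8) = 156
since m = R²·153 − 156²:  R² = (24336 + 1521) / 153 = 169
R = √169 = 13  ⇒  r_B = 13 − 8 = 5

rB=5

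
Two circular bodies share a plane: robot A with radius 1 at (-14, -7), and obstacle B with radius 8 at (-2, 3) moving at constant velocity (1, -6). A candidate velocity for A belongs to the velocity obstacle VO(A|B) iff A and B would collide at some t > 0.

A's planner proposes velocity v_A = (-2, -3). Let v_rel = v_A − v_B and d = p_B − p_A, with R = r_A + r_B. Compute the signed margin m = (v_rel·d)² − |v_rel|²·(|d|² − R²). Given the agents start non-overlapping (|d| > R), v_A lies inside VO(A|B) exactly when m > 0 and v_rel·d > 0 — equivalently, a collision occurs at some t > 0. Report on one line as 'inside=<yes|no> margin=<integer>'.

d = (12, 10),  |d|² = 244;  R = 1+8 = 9,  c = 244−9² = 163
v_rel = (-3, 3),  |v_rel|² = 18;  v_rel·d = (-3)·(12) + (3)·(10) = -6
18·t² + 12·t + 163 = 0  ⇒  m = (-6)² − 18·163 = -2898
m = -2898 < 0,  v_rel·d = -6 < 0  ⇒  outside

inside=no margin=-2898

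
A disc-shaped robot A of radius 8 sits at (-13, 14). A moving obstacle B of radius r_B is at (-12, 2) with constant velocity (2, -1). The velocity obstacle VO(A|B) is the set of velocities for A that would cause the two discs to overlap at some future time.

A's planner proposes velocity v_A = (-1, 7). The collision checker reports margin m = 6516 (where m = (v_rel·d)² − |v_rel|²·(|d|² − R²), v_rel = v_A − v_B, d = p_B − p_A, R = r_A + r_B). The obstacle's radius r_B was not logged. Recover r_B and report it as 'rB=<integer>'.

m = 6516
d = (1, -12);  v_rel = (-3, 8),  |v_rel|² = 73
v_rel×d = (-3)·(-12) − (8)·(1) = 28
since m = R²·73 − 28²:  R² = (784 + 6516) / 73 = 100
R = √100 = 10  ⇒  r_B = 10 − 8 = 2

rB=2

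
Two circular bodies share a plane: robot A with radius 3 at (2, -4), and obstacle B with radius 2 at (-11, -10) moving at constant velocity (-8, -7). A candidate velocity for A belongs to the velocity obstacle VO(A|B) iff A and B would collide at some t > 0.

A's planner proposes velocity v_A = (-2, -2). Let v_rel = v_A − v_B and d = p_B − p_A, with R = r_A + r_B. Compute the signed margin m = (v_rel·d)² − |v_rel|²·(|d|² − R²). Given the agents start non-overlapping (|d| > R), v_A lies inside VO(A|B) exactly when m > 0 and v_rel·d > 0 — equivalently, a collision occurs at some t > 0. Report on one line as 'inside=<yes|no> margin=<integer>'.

d = (-13, -6),  |d|² = 205;  R = 3+2 = 5,  c = 205−5² = 180
v_rel = (6, 5),  |v_rel|² = 61;  v_rel·d = (6)·(-13) + (5)·(-6) = -108
61·t² + 216·t + 180 = 0  ⇒  m = (-108)² − 61·180 = 684
m = 684 > 0,  v_rel·d = -108 < 0  ⇒  outside

inside=no margin=684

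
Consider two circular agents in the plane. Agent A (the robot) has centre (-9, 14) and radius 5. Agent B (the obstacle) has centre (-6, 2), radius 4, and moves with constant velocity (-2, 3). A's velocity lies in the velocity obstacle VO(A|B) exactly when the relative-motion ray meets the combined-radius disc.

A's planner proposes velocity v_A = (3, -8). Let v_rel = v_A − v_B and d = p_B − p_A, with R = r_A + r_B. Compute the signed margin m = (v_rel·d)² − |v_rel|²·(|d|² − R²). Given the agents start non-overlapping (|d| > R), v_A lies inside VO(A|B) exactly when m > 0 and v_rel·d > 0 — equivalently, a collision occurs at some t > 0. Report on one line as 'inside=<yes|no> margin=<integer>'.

d = (3, -12),  |d|² = 153;  R = 5+4 = 9,  c = 153−9² = 72
v_rel = (5, -11),  |v_rel|² = 146;  v_rel·d = (5)·(3) + (-11)·(-12) = 147
146·t² − 294·t + 72 = 0  ⇒  m = 147² − 146·72 = 11097
m = 11097 > 0,  v_rel·d = 147 > 0  ⇒  inside

inside=yes margin=11097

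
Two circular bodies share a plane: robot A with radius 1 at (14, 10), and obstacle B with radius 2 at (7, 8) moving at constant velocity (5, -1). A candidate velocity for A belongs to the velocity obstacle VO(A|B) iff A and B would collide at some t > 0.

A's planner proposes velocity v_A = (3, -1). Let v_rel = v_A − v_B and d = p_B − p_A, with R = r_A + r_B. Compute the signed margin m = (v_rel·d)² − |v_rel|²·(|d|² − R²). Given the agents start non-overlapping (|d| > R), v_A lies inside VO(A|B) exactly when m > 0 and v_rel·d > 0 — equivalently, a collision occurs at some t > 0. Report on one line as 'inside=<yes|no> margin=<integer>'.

d = (-7, -2),  |d|² = 53;  R = 1+2 = 3,  c = 53−3² = 44
v_rel = (-2, 0),  |v_rel|² = 4;  v_rel·d = (-2)·(-7) + (0)·(-2) = 14
4·t² − 28·t + 44 = 0  ⇒  m = 14² − 4·44 = 20
m = 20 > 0,  v_rel·d = 14 > 0  ⇒  inside

inside=yes margin=20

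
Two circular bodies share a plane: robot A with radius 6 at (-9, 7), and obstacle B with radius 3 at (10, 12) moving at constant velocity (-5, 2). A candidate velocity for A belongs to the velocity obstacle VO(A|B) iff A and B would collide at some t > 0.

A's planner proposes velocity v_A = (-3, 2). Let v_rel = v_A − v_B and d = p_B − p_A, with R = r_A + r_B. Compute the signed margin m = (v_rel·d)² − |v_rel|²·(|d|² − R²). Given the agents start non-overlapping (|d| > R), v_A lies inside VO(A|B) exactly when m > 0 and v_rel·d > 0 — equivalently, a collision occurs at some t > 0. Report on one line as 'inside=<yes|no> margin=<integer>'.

d = (19, 5),  |d|² = 386;  R = 6+3 = 9,  c = 386−9² = 305
v_rel = (2, 0),  |v_rel|² = 4;  v_rel·d = (2)·(19) + (0)·(5) = 38
4·t² − 76·t + 305 = 0  ⇒  m = 38² − 4·305 = 224
m = 224 > 0,  v_rel·d = 38 > 0  ⇒  inside

inside=yes margin=224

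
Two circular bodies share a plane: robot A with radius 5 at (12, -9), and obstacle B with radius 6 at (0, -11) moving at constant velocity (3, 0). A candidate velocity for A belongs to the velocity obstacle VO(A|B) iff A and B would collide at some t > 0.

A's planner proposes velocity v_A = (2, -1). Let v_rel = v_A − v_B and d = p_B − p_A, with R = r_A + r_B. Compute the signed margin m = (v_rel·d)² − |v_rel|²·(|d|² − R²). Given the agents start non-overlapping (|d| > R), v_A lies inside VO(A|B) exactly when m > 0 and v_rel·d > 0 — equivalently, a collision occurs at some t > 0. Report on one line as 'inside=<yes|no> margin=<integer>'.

d = (-12, -2),  |d|² = 148;  R = 5+6 = 11,  c = 148−11² = 27
v_rel = (-1, -1),  |v_rel|² = 2;  v_rel·d = (-1)·(-12) + (-1)·(-2) = 14
2·t² − 28·t + 27 = 0  ⇒  m = 14² − 2·27 = 142
m = 142 > 0,  v_rel·d = 14 > 0  ⇒  inside

inside=yes margin=142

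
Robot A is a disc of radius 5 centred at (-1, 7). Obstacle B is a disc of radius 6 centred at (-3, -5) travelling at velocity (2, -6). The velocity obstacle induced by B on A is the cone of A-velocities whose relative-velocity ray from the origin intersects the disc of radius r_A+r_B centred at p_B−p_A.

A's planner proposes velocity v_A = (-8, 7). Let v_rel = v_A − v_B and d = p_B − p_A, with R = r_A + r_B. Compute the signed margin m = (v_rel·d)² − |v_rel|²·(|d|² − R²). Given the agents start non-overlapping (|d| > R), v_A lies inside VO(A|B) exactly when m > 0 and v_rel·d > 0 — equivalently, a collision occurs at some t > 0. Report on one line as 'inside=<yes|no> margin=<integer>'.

d = (-2, -12),  |d|² = 148;  R = 5+6 = 11,  c = 148−11² = 27
v_rel = (-10, 13),  |v_rel|² = 269;  v_rel·d = (-10)·(-2) + (13)·(-12) = -136
269·t² + 272·t + 27 = 0  ⇒  m = (-136)² − 269·27 = 11233
m = 11233 > 0,  v_rel·d = -136 < 0  ⇒  outside

inside=no margin=11233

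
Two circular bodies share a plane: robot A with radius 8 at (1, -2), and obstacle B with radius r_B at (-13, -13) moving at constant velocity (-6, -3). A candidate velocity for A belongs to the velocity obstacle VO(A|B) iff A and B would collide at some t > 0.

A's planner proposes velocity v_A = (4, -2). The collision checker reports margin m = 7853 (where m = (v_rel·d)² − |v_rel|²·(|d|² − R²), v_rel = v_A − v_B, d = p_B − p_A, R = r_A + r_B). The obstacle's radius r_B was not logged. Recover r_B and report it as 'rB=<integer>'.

m = 7853
d = (-14, -11);  v_rel = (10, 1),  |v_rel|² = 101
v_rel×d = (10)·(-11) − (1)·(-14) = -96
since m = R²·101 − (-96)²:  R² = (9216 + 7853) / 101 = 169
R = √169 = 13  ⇒  r_B = 13 − 8 = 5

rB=5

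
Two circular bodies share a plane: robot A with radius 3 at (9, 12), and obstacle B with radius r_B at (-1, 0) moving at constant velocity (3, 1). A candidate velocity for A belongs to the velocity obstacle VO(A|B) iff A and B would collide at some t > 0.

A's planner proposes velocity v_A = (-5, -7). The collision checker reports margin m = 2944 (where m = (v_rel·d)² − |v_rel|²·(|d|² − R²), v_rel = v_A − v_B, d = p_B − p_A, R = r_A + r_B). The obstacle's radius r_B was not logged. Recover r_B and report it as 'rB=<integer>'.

m = 2944
d = (-10, -12);  v_rel = (-8, -8),  |v_rel|² = 128
v_rel×d = (-8)·(-12) − (-8)·(-10) = 16
since m = R²·128 − 16²:  R² = (256 + 2944) / 128 = 25
R = √25 = 5  ⇒  r_B = 5 − 3 = 2

rB=2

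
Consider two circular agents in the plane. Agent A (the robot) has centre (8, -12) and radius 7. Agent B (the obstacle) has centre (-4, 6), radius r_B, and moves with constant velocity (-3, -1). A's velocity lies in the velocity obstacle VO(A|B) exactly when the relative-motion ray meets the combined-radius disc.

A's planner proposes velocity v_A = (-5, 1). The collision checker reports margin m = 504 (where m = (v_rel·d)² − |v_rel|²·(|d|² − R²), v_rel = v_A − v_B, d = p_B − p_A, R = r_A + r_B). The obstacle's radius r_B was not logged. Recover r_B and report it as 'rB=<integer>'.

m = 504
d = (-12, 18);  v_rel = (-2, 2),  |v_rel|² = 8
v_rel×d = (-2)·(18) − (2)·(-12) = -12
since m = R²·8 − (-12)²:  R² = (144 + 504) / 8 = 81
R = √81 = 9  ⇒  r_B = 9 − 7 = 2

rB=2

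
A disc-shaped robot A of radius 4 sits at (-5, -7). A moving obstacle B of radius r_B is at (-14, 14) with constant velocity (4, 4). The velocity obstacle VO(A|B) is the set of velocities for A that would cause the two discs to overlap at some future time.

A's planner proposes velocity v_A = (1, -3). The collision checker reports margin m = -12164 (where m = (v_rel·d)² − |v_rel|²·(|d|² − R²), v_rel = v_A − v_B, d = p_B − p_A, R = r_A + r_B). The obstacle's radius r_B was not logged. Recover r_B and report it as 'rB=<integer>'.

m = -12164
d = (-9, 21);  v_rel = (-3, -7),  |v_rel|² = 58
v_rel×d = (-3)·(21) − (-7)·(-9) = -126
since m = R²·58 − (-126)²:  R² = (15876 + -12164) / 58 = 64
R = √64 = 8  ⇒  r_B = 8 − 4 = 4

rB=4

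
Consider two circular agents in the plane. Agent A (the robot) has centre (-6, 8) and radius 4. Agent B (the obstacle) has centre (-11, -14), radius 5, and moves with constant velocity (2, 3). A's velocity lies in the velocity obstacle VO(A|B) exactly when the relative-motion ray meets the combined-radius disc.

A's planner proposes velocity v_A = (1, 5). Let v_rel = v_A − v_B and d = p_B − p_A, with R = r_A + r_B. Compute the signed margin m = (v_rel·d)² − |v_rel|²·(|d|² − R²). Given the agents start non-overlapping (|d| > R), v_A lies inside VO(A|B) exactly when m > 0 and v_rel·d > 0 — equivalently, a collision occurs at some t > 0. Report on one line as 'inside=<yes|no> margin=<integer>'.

d = (-5, -22),  |d|² = 509;  R = 4+5 = 9,  c = 509−9² = 428
v_rel = (-1, 2),  |v_rel|² = 5;  v_rel·d = (-1)·(-5) + (2)·(-22) = -39
5·t² + 78·t + 428 = 0  ⇒  m = (-39)² − 5·428 = -619
m = -619 < 0,  v_rel·d = -39 < 0  ⇒  outside

inside=no margin=-619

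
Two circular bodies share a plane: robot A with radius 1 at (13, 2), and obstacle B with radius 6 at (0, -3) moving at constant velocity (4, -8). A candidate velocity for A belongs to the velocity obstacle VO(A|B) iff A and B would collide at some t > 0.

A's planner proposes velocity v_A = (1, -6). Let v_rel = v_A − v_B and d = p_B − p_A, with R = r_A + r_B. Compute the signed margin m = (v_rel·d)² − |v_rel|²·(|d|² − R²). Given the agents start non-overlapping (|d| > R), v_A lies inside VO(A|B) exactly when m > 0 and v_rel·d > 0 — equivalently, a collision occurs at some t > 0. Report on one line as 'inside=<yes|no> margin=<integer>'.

d = (-13, -5),  |d|² = 194;  R = 1+6 = 7,  c = 194−7² = 145
v_rel = (-3, 2),  |v_rel|² = 13;  v_rel·d = (-3)·(-13) + (2)·(-5) = 29
13·t² − 58·t + 145 = 0  ⇒  m = 29² − 13·145 = -1044
m = -1044 < 0,  v_rel·d = 29 > 0  ⇒  outside

inside=no margin=-1044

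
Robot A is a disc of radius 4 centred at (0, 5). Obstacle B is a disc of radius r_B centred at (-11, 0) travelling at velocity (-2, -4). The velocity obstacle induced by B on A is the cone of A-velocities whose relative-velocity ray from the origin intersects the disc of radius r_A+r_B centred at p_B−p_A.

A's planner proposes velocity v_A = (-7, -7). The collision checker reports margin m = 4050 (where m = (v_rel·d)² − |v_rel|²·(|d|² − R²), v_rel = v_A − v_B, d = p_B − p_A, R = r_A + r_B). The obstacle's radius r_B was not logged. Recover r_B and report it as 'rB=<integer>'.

m = 4050
d = (-11, -5);  v_rel = (-5, -3),  |v_rel|² = 34
v_rel×d = (-5)·(-5) − (-3)·(-11) = -8
since m = R²·34 − (-8)²:  R² = (64 + 4050) / 34 = 121
R = √121 = 11  ⇒  r_B = 11 − 4 = 7

rB=7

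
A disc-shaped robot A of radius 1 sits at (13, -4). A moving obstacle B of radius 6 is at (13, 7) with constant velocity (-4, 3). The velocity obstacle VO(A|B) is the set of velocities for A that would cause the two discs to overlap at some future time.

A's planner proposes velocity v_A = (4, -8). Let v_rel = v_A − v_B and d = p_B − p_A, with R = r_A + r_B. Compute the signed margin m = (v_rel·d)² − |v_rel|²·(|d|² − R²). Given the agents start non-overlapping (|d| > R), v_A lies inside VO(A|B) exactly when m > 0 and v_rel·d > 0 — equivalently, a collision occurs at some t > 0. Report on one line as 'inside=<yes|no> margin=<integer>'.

d = (0, 11),  |d|² = 121;  R = 1+6 = 7,  c = 121−7² = 72
v_rel = (8, -11),  |v_rel|² = 185;  v_rel·d = (8)·(0) + (-11)·(11) = -121
185·t² + 242·t + 72 = 0  ⇒  m = (-121)² − 185·72 = 1321
m = 1321 > 0,  v_rel·d = -121 < 0  ⇒  outside

inside=no margin=1321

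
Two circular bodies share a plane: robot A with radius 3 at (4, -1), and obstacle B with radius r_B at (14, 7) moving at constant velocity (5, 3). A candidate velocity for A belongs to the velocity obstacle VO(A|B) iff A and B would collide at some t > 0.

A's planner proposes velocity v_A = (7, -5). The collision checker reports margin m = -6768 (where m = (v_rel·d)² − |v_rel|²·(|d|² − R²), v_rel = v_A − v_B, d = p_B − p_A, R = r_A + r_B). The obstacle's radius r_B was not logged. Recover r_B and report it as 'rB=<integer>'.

m = -6768
d = (10, 8);  v_rel = (2, -8),  |v_rel|² = 68
v_rel×d = (2)·(8) − (-8)·(10) = 96
since m = R²·68 − 96²:  R² = (9216 + -6768) / 68 = 36
R = √36 = 6  ⇒  r_B = 6 − 3 = 3

rB=3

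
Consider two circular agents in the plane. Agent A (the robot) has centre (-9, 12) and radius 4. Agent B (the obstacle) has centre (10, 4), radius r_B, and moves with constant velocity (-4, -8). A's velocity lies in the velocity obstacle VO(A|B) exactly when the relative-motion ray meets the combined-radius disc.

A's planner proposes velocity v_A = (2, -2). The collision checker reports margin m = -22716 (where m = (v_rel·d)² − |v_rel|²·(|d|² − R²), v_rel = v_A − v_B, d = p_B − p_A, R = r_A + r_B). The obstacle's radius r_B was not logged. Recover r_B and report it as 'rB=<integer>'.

m = -22716
d = (19, -8);  v_rel = (6, 6),  |v_rel|² = 72
v_rel×d = (6)·(-8) − (6)·(19) = -162
since m = R²·72 − (-162)²:  R² = (26244 + -22716) / 72 = 49
R = √49 = 7  ⇒  r_B = 7 − 4 = 3

rB=3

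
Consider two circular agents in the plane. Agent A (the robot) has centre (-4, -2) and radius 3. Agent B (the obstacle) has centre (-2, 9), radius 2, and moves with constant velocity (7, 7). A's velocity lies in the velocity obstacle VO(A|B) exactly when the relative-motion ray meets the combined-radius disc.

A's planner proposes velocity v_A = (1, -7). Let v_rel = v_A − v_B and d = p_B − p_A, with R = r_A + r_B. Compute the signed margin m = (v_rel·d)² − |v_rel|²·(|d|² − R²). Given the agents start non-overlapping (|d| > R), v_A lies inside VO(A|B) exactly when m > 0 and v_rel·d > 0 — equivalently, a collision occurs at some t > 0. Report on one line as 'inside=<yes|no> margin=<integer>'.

d = (2, 11),  |d|² = 125;  R = 3+2 = 5,  c = 125−5² = 100
v_rel = (-6, -14),  |v_rel|² = 232;  v_rel·d = (-6)·(2) + (-14)·(11) = -166
232·t² + 332·t + 100 = 0  ⇒  m = (-166)² − 232·100 = 4356
m = 4356 > 0,  v_rel·d = -166 < 0  ⇒  outside

inside=no margin=4356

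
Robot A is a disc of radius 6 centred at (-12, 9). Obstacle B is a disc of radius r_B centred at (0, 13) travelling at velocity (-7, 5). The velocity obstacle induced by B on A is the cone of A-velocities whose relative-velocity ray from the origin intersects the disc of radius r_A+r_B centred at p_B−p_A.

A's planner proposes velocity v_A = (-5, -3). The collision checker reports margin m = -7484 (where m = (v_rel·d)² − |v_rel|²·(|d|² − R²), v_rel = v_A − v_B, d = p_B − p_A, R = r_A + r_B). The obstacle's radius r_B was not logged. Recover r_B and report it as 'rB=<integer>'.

m = -7484
d = (12, 4);  v_rel = (2, -8),  |v_rel|² = 68
v_rel×d = (2)·(4) − (-8)·(12) = 104
since m = R²·68 − 104²:  R² = (10816 + -7484) / 68 = 49
R = √49 = 7  ⇒  r_B = 7 − 6 = 1

rB=1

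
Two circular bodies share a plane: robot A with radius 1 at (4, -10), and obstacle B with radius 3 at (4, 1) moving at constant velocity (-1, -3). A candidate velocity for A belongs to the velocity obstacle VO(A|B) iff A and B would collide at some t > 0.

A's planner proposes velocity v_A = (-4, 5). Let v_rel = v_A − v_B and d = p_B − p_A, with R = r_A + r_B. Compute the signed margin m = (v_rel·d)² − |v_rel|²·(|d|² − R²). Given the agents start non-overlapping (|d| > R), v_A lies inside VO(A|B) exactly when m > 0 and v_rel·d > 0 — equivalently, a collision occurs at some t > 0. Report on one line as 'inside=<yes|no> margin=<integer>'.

d = (0, 11),  |d|² = 121;  R = 1+3 = 4,  c = 121−4² = 105
v_rel = (-3, 8),  |v_rel|² = 73;  v_rel·d = (-3)·(0) + (8)·(11) = 88
73·t² − 176·t + 105 = 0  ⇒  m = 88² − 73·105 = 79
m = 79 > 0,  v_rel·d = 88 > 0  ⇒  inside

inside=yes margin=79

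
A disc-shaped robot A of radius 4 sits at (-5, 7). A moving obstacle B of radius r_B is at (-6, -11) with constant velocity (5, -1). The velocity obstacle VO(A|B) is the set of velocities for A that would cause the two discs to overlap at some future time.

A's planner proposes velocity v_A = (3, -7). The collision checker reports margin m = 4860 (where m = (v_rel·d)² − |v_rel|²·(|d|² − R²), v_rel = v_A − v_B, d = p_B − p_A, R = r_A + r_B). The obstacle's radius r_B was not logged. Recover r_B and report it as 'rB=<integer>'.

m = 4860
d = (-1, -18);  v_rel = (-2, -6),  |v_rel|² = 40
v_rel×d = (-2)·(-18) − (-6)·(-1) = 30
since m = R²·40 − 30²:  R² = (900 + 4860) / 40 = 144
R = √144 = 12  ⇒  r_B = 12 − 4 = 8

rB=8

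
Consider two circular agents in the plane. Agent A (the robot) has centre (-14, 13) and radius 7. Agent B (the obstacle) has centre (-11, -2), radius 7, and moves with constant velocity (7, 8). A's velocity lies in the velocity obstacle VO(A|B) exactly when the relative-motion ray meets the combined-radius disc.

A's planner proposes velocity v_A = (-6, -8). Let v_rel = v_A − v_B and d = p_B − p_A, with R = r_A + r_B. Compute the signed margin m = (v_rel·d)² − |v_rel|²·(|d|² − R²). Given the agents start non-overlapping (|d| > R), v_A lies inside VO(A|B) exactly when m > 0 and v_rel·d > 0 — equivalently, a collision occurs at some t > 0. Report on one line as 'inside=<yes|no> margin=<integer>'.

d = (3, -15),  |d|² = 234;  R = 7+7 = 14,  c = 234−14² = 38
v_rel = (-13, -16),  |v_rel|² = 425;  v_rel·d = (-13)·(3) + (-16)·(-15) = 201
425·t² − 402·t + 38 = 0  ⇒  m = 201² − 425·38 = 24251
m = 24251 > 0,  v_rel·d = 201 > 0  ⇒  inside

inside=yes margin=24251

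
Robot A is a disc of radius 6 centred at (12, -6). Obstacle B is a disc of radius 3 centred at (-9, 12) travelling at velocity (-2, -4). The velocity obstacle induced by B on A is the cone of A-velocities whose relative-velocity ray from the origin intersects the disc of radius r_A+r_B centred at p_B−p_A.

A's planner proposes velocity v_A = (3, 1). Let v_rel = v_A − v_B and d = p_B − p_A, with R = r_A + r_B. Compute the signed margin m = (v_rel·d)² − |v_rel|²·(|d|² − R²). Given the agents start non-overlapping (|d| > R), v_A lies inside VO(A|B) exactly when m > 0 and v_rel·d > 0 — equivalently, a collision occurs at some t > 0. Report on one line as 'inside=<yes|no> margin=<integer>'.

d = (-21, 18),  |d|² = 765;  R = 6+3 = 9,  c = 765−9² = 684
v_rel = (5, 5),  |v_rel|² = 50;  v_rel·d = (5)·(-21) + (5)·(18) = -15
50·t² + 30·t + 684 = 0  ⇒  m = (-15)² − 50·684 = -33975
m = -33975 < 0,  v_rel·d = -15 < 0  ⇒  outside

inside=no margin=-33975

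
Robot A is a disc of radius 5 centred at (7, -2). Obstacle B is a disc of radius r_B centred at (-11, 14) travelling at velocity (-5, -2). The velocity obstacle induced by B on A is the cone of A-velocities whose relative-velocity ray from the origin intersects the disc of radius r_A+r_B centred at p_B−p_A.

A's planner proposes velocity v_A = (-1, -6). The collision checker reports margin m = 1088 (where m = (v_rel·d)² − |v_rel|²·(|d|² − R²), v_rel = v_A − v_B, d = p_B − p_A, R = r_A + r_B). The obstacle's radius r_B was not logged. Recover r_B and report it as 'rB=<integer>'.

m = 1088
d = (-18, 16);  v_rel = (4, -4),  |v_rel|² = 32
v_rel×d = (4)·(16) − (-4)·(-18) = -8
since m = R²·32 − (-8)²:  R² = (64 + 1088) / 32 = 36
R = √36 = 6  ⇒  r_B = 6 − 5 = 1

rB=1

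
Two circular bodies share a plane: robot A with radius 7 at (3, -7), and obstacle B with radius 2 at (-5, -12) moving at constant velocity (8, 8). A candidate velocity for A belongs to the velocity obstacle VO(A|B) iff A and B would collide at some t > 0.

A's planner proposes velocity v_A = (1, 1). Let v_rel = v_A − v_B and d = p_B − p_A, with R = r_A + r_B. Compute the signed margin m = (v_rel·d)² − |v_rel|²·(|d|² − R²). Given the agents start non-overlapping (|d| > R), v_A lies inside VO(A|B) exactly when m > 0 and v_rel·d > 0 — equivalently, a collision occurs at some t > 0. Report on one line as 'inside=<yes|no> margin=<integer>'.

d = (-8, -5),  |d|² = 89;  R = 7+2 = 9,  c = 89−9² = 8
v_rel = (-7, -7),  |v_rel|² = 98;  v_rel·d = (-7)·(-8) + (-7)·(-5) = 91
98·t² − 182·t + 8 = 0  ⇒  m = 91² − 98·8 = 7497
m = 7497 > 0,  v_rel·d = 91 > 0  ⇒  inside

inside=yes margin=7497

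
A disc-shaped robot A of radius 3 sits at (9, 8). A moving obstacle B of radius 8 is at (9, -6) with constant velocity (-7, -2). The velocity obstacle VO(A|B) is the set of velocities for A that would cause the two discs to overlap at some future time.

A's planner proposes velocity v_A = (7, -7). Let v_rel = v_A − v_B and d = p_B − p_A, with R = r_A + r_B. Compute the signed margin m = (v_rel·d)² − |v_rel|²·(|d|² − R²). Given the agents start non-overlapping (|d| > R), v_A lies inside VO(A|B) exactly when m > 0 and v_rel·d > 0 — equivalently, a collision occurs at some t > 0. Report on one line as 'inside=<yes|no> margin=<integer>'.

d = (0, -14),  |d|² = 196;  R = 3+8 = 11,  c = 196−11² = 75
v_rel = (14, -5),  |v_rel|² = 221;  v_rel·d = (14)·(0) + (-5)·(-14) = 70
221·t² − 140·t + 75 = 0  ⇒  m = 70² − 221·75 = -11675
m = -11675 < 0,  v_rel·d = 70 > 0  ⇒  outside

inside=no margin=-11675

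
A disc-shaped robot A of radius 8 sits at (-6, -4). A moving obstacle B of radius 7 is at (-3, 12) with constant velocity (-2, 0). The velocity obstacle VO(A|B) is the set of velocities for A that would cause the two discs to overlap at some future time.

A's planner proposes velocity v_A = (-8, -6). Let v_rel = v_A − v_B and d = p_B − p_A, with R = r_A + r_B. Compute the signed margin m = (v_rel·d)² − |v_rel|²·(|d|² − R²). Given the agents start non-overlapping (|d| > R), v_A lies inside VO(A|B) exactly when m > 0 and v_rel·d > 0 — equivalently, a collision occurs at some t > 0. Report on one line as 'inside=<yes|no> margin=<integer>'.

d = (3, 16),  |d|² = 265;  R = 8+7 = 15,  c = 265−15² = 40
v_rel = (-6, -6),  |v_rel|² = 72;  v_rel·d = (-6)·(3) + (-6)·(16) = -114
72·t² + 228·t + 40 = 0  ⇒  m = (-114)² − 72·40 = 10116
m = 10116 > 0,  v_rel·d = -114 < 0  ⇒  outside

inside=no margin=10116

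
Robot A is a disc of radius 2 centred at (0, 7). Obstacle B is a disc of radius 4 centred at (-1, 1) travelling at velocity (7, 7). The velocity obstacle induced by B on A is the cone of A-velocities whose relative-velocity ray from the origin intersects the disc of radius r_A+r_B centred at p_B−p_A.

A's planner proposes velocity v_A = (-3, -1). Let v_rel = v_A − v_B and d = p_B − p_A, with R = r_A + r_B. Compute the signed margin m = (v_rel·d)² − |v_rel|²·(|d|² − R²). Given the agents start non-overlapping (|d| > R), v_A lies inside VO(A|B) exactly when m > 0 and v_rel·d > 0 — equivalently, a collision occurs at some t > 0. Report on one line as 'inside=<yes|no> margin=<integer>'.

d = (-1, -6),  |d|² = 37;  R = 2+4 = 6,  c = 37−6² = 1
v_rel = (-10, -8),  |v_rel|² = 164;  v_rel·d = (-10)·(-1) + (-8)·(-6) = 58
164·t² − 116·t + 1 = 0  ⇒  m = 58² − 164·1 = 3200
m = 3200 > 0,  v_rel·d = 58 > 0  ⇒  inside

inside=yes margin=3200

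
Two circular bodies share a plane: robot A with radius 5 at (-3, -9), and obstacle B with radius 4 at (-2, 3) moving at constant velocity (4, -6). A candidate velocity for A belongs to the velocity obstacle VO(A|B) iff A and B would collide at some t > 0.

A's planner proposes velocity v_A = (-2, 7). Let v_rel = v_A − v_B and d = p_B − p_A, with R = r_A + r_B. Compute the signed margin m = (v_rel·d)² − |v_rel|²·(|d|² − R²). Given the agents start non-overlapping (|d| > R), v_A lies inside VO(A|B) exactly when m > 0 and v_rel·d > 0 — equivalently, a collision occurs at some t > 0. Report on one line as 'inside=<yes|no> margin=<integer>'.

d = (1, 12),  |d|² = 145;  R = 5+4 = 9,  c = 145−9² = 64
v_rel = (-6, 13),  |v_rel|² = 205;  v_rel·d = (-6)·(1) + (13)·(12) = 150
205·t² − 300·t + 64 = 0  ⇒  m = 150² − 205·64 = 9380
m = 9380 > 0,  v_rel·d = 150 > 0  ⇒  inside

inside=yes margin=9380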